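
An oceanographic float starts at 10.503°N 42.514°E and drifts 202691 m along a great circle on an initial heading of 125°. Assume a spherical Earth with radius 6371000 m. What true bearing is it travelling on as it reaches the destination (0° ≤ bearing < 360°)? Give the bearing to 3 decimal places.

final bearing 125.262°

Angular distance δ = d/R = 202691 / 6371000 = 0.031815 rad.
With φ₁ = 10.503° = 0.183312 rad and θ = 125° = 2.181662 rad:
sin φ₂ = sin φ₁ cos δ + cos φ₁ sin δ cos θ = (0.182287)(0.999494) + (0.983245)(0.031809)(-0.573576) = 0.164255
φ₂ = asin(0.164255) = 0.165003 rad = 9.454°.
Δλ = atan2( sin θ sin δ cos φ₁ , cos δ − sin φ₁ sin φ₂ ) = atan2(0.025620, 0.969552) = 0.026418 rad = 1.514°.
Hence λ₂ = 42.514° + 1.514° = 44.028°.
The forward bearing on arrival equals the back-azimuth from the destination plus 180°.
Back-azimuth from P₂ (9.454°, 44.028°) to P₁ (10.503°, 42.514°), with Δλ' = λ₁ − λ₂ = -1.514°: atan2( sin Δλ' cos φ₁ , cos φ₂ sin φ₁ − sin φ₂ cos φ₁ cos Δλ' ) = 305.262°.
Final bearing = (305.262° + 180°) mod 360° = 125.262°.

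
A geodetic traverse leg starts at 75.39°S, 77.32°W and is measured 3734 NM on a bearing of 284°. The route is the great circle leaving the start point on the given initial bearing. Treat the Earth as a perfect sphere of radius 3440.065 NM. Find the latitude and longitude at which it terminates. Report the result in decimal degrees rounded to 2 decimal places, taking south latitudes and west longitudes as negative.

Angular distance δ = d/R = 3734 / 3440.065 = 1.085445 rad.
Converting: φ₁ = -1.315804 rad, θ = 4.956735 rad.
Applying the spherical law of cosines for sides, sin φ₂ = sin φ₁ cos δ + cos φ₁ sin δ cos θ = -0.397460, so φ₂ = -23.42°.
Then Δλ = atan2(-0.216480, 0.081911) = -1.209068 rad, from sin θ sin δ cos φ₁ over cos δ − sin φ₁ sin φ₂.
Hence λ₂ = -77.32° + -69.27° = -146.59°.

latitude -23.42°, longitude -146.59°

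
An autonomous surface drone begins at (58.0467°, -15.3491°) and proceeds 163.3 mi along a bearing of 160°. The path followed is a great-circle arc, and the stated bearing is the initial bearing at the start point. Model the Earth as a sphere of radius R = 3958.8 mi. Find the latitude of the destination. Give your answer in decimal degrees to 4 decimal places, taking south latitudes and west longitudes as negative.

latitude 55.8172°

The arc subtends δ = 163.3/3958.8 = 0.041250 rad at the centre.
Start latitude φ₁ = 1.013106 rad; initial bearing θ = 2.792527 rad.
sin φ₂ = sin φ₁ cos δ + cos φ₁ sin δ cos θ = (0.848480)(0.999149) + (0.529228)(0.041238)(-0.939693) = 0.827250
φ₂ = asin(0.827250) = 0.974195 rad = 55.8172°.
Then Δλ = atan2(0.007464, 0.297245) = 0.025107 rad, from sin θ sin δ cos φ₁ over cos δ − sin φ₁ sin φ₂.
λ₂ = λ₁ + Δλ = -13.9106°.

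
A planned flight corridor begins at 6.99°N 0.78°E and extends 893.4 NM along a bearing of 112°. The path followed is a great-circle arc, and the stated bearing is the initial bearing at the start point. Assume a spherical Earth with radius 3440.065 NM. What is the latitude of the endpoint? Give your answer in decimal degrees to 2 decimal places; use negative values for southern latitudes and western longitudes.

latitude 1.27°

Angular distance δ = d/R = 893.4 / 3440.065 = 0.259704 rad.
With φ₁ = 6.99° = 0.121999 rad and θ = 112° = 1.954769 rad:
sin φ₂ = sin φ₁ cos δ + cos φ₁ sin δ cos θ = (0.121696)(0.966466) + (0.992567)(0.256795)(-0.374607) = 0.022133
φ₂ = asin(0.022133) = 0.022135 rad = 1.27°.
For the longitude increment, Δλ = atan2( sin θ sin δ cos φ₁, cos δ − sin φ₁ sin φ₂ ) = atan2(0.236326, 0.963772) = 13.78°.
Hence λ₂ = 0.78° + 13.78° = 14.56°.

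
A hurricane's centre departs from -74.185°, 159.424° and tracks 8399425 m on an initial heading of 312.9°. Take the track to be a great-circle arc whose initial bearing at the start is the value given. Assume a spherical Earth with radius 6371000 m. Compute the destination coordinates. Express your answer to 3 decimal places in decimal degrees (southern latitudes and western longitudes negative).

latitude -3.477°, longitude 114.137°

δ = 8399425/6371000 = 1.318384 rad (75.5378°).
Converting: φ₁ = -1.294773 rad, θ = 5.461135 rad.
sin φ₂ = sin φ₁ cos δ + cos φ₁ sin δ cos θ = (-0.962147)(0.249740) + (0.272532)(0.968313)(0.680721) = -0.060647
φ₂ = asin(-0.060647) = -0.060684 rad = -3.477°.
Δλ = atan2( sin θ sin δ cos φ₁ , cos δ − sin φ₁ sin φ₂ ) = atan2(-0.193315, 0.191389) = -0.790406 rad = -45.287°.
Hence λ₂ = 159.424° + -45.287° = 114.137°.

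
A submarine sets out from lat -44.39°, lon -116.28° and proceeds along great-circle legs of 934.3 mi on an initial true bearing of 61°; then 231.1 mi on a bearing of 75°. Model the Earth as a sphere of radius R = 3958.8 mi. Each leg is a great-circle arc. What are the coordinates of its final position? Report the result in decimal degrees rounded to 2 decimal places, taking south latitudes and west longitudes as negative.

Apply the spherical direct solution leg by leg, carrying full precision between legs.
Leg 1: from (-44.39°, -116.28°), δ = 934.3/3958.8 = 0.236006 rad, θ = 61° → φ = -36.81°, λ = -101.48°.
Leg 2: from (-36.81°, -101.48°), δ = 231.1/3958.8 = 0.058376 rad, θ = 75° → φ = -35.88°, λ = -97.49°.

latitude -35.88°, longitude -97.49°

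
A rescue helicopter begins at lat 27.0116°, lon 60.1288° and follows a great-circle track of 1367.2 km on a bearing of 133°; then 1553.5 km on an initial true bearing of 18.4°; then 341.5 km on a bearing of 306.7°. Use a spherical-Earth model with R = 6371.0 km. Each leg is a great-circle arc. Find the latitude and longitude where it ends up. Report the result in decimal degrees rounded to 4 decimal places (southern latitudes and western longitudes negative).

Apply the spherical direct solution leg by leg, carrying full precision between legs.
Leg 1: from (27.0116°, 60.1288°), δ = 1367.2/6371 = 0.214597 rad, θ = 133° → φ = 18.3223°, λ = 69.5716°.
Leg 2: from (18.3223°, 69.5716°), δ = 1553.5/6371 = 0.243839 rad, θ = 18.4° → φ = 31.5025°, λ = 74.6995°.
Leg 3: from (31.5025°, 74.6995°), δ = 341.5/6371 = 0.053602 rad, θ = 306.7° → φ = 33.3043°, λ = 71.7533°.

latitude 33.3043°, longitude 71.7533°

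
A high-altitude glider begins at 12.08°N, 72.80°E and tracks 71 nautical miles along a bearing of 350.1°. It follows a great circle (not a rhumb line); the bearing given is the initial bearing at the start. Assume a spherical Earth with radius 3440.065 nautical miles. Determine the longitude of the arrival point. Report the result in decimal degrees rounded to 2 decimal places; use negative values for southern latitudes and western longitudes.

δ = 71/3440.065 = 0.020639 rad (1.1825°).
Start latitude φ₁ = 0.210836 rad; initial bearing θ = 6.110398 rad.
Applying the spherical law of cosines for sides, sin φ₂ = sin φ₁ cos δ + cos φ₁ sin δ cos θ = 0.229113, so φ₂ = 13.24°.
Δλ = atan2( sin θ sin δ cos φ₁ , cos δ − sin φ₁ sin φ₂ ) = atan2(-0.003470, 0.951839) = -0.003645 rad = -0.21°.
λ₂ = λ₁ + Δλ = 72.59°.

longitude 72.59°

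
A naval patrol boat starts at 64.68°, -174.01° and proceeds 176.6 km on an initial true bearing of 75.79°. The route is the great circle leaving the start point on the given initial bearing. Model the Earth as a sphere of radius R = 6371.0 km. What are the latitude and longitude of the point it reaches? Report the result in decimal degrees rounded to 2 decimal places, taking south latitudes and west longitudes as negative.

latitude 65.03°, longitude -170.36°

δ = 176.6/6371 = 0.027719 rad (1.5882°).
Converting: φ₁ = 1.128879 rad, θ = 1.322785 rad.
Destination latitude: φ₂ = arcsin( sin φ₁ cos δ + cos φ₁ sin δ cos θ ) = arcsin(0.906496) = 65.03°.
For the longitude increment, Δλ = atan2( sin θ sin δ cos φ₁, cos δ − sin φ₁ sin φ₂ ) = atan2(0.011491, 0.180204) = 3.65°.
λ₂ = λ₁ + Δλ = -170.36°.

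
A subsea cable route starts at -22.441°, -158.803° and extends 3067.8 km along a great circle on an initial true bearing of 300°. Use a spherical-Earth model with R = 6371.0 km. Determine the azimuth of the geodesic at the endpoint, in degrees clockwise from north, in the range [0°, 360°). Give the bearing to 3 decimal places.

The arc subtends δ = 3067.8/6371 = 0.481526 rad at the centre.
With φ₁ = -22.441° = -0.391669 rad and θ = 300° = 5.235988 rad:
sin φ₂ = sin φ₁ cos δ + cos φ₁ sin δ cos θ = (-0.381732)(0.886289) + (0.924273)(0.463132)(0.500000) = -0.124295
φ₂ = asin(-0.124295) = -0.124617 rad = -7.140°.
For the longitude increment, Δλ = atan2( sin θ sin δ cos φ₁, cos δ − sin φ₁ sin φ₂ ) = atan2(-0.370711, 0.838842) = -23.842°.
λ₂ = -158.803° + -23.842° = -182.645°, normalized to (−180°, 180°] → 177.355°.
The forward bearing on arrival equals the back-azimuth from the destination plus 180°.
Back-azimuth from P₂ (-7.140°, 177.355°) to P₁ (-22.441°, -158.803°), with Δλ' = λ₁ − λ₂ = -336.158°: atan2( sin Δλ' cos φ₁ , cos φ₂ sin φ₁ − sin φ₂ cos φ₁ cos Δλ' ) = 126.225°.
Final bearing = (126.225° + 180°) mod 360° = 306.225°.

final bearing 306.225°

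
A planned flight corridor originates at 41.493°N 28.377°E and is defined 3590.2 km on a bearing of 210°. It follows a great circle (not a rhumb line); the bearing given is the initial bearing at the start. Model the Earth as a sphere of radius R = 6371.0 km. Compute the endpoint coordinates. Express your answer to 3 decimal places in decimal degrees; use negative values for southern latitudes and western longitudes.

latitude 12.332°, longitude 12.511°

Central angle δ = d/R = 0.563522 rad.
Converting: φ₁ = 0.724189 rad, θ = 3.665191 rad.
sin φ₂ = sin φ₁ cos δ + cos φ₁ sin δ cos θ = (0.662529)(0.845379) + (0.749037)(0.534167)(-0.866025) = 0.213582
φ₂ = asin(0.213582) = 0.215240 rad = 12.332°.
For the longitude increment, Δλ = atan2( sin θ sin δ cos φ₁, cos δ − sin φ₁ sin φ₂ ) = atan2(-0.200055, 0.703875) = -15.866°.
Hence λ₂ = 28.377° + -15.866° = 12.511°.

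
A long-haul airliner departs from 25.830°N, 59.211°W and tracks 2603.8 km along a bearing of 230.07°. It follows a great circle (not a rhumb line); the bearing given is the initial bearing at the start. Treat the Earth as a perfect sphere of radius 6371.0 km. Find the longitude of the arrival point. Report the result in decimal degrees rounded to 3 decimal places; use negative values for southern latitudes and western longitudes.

longitude -77.226°

The arc subtends δ = 2603.8/6371 = 0.408696 rad at the centre.
Converting: φ₁ = 0.450819 rad, θ = 4.015479 rad.
Applying the spherical law of cosines for sides, sin φ₂ = sin φ₁ cos δ + cos φ₁ sin δ cos θ = 0.170223, so φ₂ = 9.801°.
Δλ = atan2( sin θ sin δ cos φ₁ , cos δ − sin φ₁ sin φ₂ ) = atan2(-0.274301, 0.843473) = -0.314416 rad = -18.015°.
Hence λ₂ = -59.211° + -18.015° = -77.226°.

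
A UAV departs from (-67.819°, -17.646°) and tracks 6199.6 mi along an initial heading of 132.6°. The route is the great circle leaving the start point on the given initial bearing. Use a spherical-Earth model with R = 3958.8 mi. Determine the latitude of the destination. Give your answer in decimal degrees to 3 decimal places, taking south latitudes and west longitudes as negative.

Central angle δ = d/R = 1.566030 rad.
Converting: φ₁ = -1.183665 rad, θ = 2.314307 rad.
Applying the spherical law of cosines for sides, sin φ₂ = sin φ₁ cos δ + cos φ₁ sin δ cos θ = -0.259954, so φ₂ = -15.067°.
Δλ = atan2( sin θ sin δ cos φ₁ , cos δ − sin φ₁ sin φ₂ ) = atan2(0.277898, -0.235950) = 2.274740 rad = 130.333°.
Hence λ₂ = -17.646° + 130.333° = 112.687°.

latitude -15.067°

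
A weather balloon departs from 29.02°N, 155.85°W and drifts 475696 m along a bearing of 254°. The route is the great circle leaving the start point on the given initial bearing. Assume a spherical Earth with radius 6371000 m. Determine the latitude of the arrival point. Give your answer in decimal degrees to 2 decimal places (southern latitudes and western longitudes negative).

δ = 475696/6371000 = 0.074666 rad (4.2780°).
With φ₁ = 29.02° = 0.506495 rad and θ = 254° = 4.433136 rad:
Destination latitude: φ₂ = arcsin( sin φ₁ cos δ + cos φ₁ sin δ cos θ ) = arcsin(0.465783) = 27.76°.
For the longitude increment, Δλ = atan2( sin θ sin δ cos φ₁, cos δ − sin φ₁ sin φ₂ ) = atan2(-0.062704, 0.771255) = -4.65°.
λ₂ = λ₁ + Δλ = -160.50°.

latitude 27.76°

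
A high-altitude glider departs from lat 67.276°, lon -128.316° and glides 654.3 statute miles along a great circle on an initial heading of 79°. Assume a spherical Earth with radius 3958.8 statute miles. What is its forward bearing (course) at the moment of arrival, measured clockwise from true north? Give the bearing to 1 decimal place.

final bearing 101.8°

δ = 654.3/3958.8 = 0.165277 rad (9.4697°).
Converting: φ₁ = 1.174188 rad, θ = 1.378810 rad.
sin φ₂ = sin φ₁ cos δ + cos φ₁ sin δ cos θ = (0.922376)(0.986373) + (0.386292)(0.164526)(0.190809) = 0.921934
φ₂ = asin(0.921934) = 1.173044 rad = 67.210°.
Then Δλ = atan2(0.062387, 0.136003) = 0.430083 rad, from sin θ sin δ cos φ₁ over cos δ − sin φ₁ sin φ₂.
Hence λ₂ = -128.316° + 24.642° = -103.674°.
The forward bearing on arrival equals the back-azimuth from the destination plus 180°.
Back-azimuth from P₂ (67.2°, -103.7°) to P₁ (67.3°, -128.3°), with Δλ' = λ₁ − λ₂ = -24.6°: atan2( sin Δλ' cos φ₁ , cos φ₂ sin φ₁ − sin φ₂ cos φ₁ cos Δλ' ) = 281.8°.
Final bearing = (281.8° + 180°) mod 360° = 101.8°.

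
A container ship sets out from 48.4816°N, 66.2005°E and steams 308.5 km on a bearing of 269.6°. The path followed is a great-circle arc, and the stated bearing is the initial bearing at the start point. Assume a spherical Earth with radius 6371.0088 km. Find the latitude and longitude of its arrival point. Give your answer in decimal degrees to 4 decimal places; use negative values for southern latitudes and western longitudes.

latitude 48.3865°, longitude 62.0209°

The arc subtends δ = 308.5/6371.0088 = 0.048422 rad at the centre.
Converting: φ₁ = 0.846164 rad, θ = 4.705408 rad.
sin φ₂ = sin φ₁ cos δ + cos φ₁ sin δ cos θ = (0.748743)(0.998828) + (0.662861)(0.048404)(-0.006981) = 0.747641
φ₂ = asin(0.747641) = 0.844503 rad = 48.3865°.
For the longitude increment, Δλ = atan2( sin θ sin δ cos φ₁, cos δ − sin φ₁ sin φ₂ ) = atan2(-0.032084, 0.439037) = -4.1796°.
λ₂ = 66.2005° + -4.1796° = 62.0209°.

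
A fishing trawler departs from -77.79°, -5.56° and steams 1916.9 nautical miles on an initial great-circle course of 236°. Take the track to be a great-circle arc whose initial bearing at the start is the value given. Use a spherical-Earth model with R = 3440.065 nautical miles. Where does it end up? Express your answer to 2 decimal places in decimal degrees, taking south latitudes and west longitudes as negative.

latitude -63.13°, longitude -109.59°

The arc subtends δ = 1916.9/3440.065 = 0.557228 rad at the centre.
With φ₁ = -77.79° = -1.357692 rad and θ = 236° = 4.118977 rad:
sin φ₂ = sin φ₁ cos δ + cos φ₁ sin δ cos θ = (-0.977379)(0.848724) + (0.211495)(0.528835)(-0.559193) = -0.892069
φ₂ = asin(-0.892069) = -1.101903 rad = -63.13°.
Δλ = atan2( sin θ sin δ cos φ₁ , cos δ − sin φ₁ sin φ₂ ) = atan2(-0.092725, -0.023165) = -1.815612 rad = -104.03°.
Hence λ₂ = -5.56° + -104.03° = -109.59°.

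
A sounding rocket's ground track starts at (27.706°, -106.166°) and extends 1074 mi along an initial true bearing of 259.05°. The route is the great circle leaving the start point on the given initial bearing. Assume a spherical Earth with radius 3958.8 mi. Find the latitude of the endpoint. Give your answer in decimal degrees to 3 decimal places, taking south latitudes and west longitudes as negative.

latitude 23.757°

δ = 1074/3958.8 = 0.271294 rad (15.5440°).
With φ₁ = 27.706° = 0.483561 rad and θ = 259.05° = 4.521275 rad:
Destination latitude: φ₂ = arcsin( sin φ₁ cos δ + cos φ₁ sin δ cos θ ) = arcsin(0.402863) = 23.757°.
Then Δλ = atan2(-0.232934, 0.776120) = -0.291573 rad, from sin θ sin δ cos φ₁ over cos δ − sin φ₁ sin φ₂.
λ₂ = -106.166° + -16.706° = -122.872°.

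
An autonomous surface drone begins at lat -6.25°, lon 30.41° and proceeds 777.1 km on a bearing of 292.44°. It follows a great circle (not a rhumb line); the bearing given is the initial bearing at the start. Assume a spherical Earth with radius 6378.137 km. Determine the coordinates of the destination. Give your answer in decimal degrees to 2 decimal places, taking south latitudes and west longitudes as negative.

latitude -3.55°, longitude 23.95°

The arc subtends δ = 777.1/6378.137 = 0.121838 rad at the centre.
With φ₁ = -6.25° = -0.109083 rad and θ = 292.44° = 5.104041 rad:
Destination latitude: φ₂ = arcsin( sin φ₁ cos δ + cos φ₁ sin δ cos θ ) = arcsin(-0.061943) = -3.55°.
Δλ = atan2( sin θ sin δ cos φ₁ , cos δ − sin φ₁ sin φ₂ ) = atan2(-0.111666, 0.985843) = -0.112789 rad = -6.46°.
λ₂ = λ₁ + Δλ = 23.95°.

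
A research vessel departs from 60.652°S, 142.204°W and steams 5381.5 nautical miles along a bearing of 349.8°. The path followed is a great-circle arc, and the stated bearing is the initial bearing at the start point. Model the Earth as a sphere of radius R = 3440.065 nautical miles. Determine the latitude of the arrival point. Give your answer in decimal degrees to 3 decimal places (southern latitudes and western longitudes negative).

latitude 28.473°

Angular distance δ = d/R = 5381.5 / 3440.065 = 1.564360 rad.
Start latitude φ₁ = -1.058577 rad; initial bearing θ = 6.105162 rad.
Destination latitude: φ₂ = arcsin( sin φ₁ cos δ + cos φ₁ sin δ cos θ ) = arcsin(0.476747) = 28.473°.
Δλ = atan2( sin θ sin δ cos φ₁ , cos δ − sin φ₁ sin φ₂ ) = atan2(-0.086790, 0.421997) = -0.202836 rad = -11.622°.
Hence λ₂ = -142.204° + -11.622° = -153.826°.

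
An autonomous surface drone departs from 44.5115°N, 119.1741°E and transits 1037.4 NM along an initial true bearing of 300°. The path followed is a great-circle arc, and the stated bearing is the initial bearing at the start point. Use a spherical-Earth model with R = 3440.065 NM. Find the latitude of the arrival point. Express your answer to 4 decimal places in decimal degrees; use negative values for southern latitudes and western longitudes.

Central angle δ = d/R = 0.301564 rad.
With φ₁ = 44.5115° = 0.776872 rad and θ = 300° = 5.235988 rad:
Destination latitude: φ₂ = arcsin( sin φ₁ cos δ + cos φ₁ sin δ cos θ ) = arcsin(0.775318) = 50.8339°.
For the longitude increment, Δλ = atan2( sin θ sin δ cos φ₁, cos δ − sin φ₁ sin φ₂ ) = atan2(-0.183427, 0.411335) = -24.0336°.
Hence λ₂ = 119.1741° + -24.0336° = 95.1405°.

latitude 50.8339°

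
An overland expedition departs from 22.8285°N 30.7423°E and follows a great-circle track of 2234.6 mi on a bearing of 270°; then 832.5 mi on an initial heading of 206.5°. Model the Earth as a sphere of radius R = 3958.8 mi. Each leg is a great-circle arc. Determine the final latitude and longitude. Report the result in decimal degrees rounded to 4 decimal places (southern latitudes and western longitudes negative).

Apply the spherical direct solution leg by leg, carrying full precision between legs.
Leg 1: from (22.8285°, 30.7423°), δ = 2234.6/3958.8 = 0.564464 rad, θ = 270° → φ = 19.1347°, λ = -3.7467°.
Leg 2: from (19.1347°, -3.7467°), δ = 832.5/3958.8 = 0.210291 rad, θ = 206.5° → φ = 8.2839°, λ = -9.1476°.

latitude 8.2839°, longitude -9.1476°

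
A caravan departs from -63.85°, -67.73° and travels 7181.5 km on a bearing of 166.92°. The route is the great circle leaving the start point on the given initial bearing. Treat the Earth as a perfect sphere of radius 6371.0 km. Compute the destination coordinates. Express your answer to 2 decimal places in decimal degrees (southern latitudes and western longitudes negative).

δ = 7181.5/6371 = 1.127217 rad (64.5848°).
With φ₁ = -63.85° = -1.114393 rad and θ = 166.92° = 2.913304 rad:
Applying the spherical law of cosines for sides, sin φ₂ = sin φ₁ cos δ + cos φ₁ sin δ cos θ = -0.772988, so φ₂ = -50.62°.
Then Δλ = atan2(0.090088, -0.264693) = 2.813542 rad, from sin θ sin δ cos φ₁ over cos δ − sin φ₁ sin φ₂.
Hence λ₂ = -67.73° + 161.20° = 93.47°.

latitude -50.62°, longitude 93.47°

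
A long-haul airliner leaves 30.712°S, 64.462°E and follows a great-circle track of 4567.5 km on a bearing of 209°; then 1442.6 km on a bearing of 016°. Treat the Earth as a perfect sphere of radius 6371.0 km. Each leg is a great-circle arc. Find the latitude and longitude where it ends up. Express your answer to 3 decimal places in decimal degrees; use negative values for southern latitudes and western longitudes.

latitude -48.918°, longitude 27.931°

Apply the spherical direct solution leg by leg, carrying full precision between legs.
Leg 1: from (-30.712°, 64.462°), δ = 4567.5/6371 = 0.716920 rad, θ = 209° → φ = -61.532°, λ = 22.527°.
Leg 2: from (-61.532°, 22.527°), δ = 1442.6/6371 = 0.226432 rad, θ = 16° → φ = -48.918°, λ = 27.931°.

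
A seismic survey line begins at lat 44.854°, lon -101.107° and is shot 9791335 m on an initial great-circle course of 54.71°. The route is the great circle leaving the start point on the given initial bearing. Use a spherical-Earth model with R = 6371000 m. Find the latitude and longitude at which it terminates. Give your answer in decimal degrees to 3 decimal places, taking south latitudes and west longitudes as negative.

δ = 9791335/6371000 = 1.536860 rad (88.0556°).
Converting: φ₁ = 0.782850 rad, θ = 0.954870 rad.
sin φ₂ = sin φ₁ cos δ + cos φ₁ sin δ cos θ = (0.705303)(0.033930) + (0.708906)(0.999424)(0.577715) = 0.433241
φ₂ = asin(0.433241) = 0.448086 rad = 25.673°.
For the longitude increment, Δλ = atan2( sin θ sin δ cos φ₁, cos δ − sin φ₁ sin φ₂ ) = atan2(0.578303, -0.271636) = 115.160°.
λ₂ = -101.107° + 115.160° = 14.053°.

latitude 25.673°, longitude 14.053°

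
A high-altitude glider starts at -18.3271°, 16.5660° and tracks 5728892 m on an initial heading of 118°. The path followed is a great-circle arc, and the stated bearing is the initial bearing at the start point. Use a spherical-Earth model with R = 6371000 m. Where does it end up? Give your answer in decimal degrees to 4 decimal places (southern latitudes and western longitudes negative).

Angular distance δ = d/R = 5728892 / 6371000 = 0.899214 rad.
Converting: φ₁ = -0.319868 rad, θ = 2.059489 rad.
Destination latitude: φ₂ = arcsin( sin φ₁ cos δ + cos φ₁ sin δ cos θ ) = arcsin(-0.544532) = -32.9927°.
Δλ = atan2( sin θ sin δ cos φ₁ , cos δ − sin φ₁ sin φ₂ ) = atan2(0.656145, 0.451002) = 0.968610 rad = 55.4973°.
λ₂ = λ₁ + Δλ = 72.0633°.

latitude -32.9927°, longitude 72.0633°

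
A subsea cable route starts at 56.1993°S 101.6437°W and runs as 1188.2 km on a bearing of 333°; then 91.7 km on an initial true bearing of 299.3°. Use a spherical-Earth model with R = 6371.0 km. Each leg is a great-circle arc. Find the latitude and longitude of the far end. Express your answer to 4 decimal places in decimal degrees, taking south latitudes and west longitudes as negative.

latitude -46.0322°, longitude -109.6963°

Apply the spherical direct solution leg by leg, carrying full precision between legs.
Leg 1: from (-56.1993°, -101.6437°), δ = 1188.2/6371 = 0.186501 rad, θ = 333° → φ = -46.4405°, λ = -108.6604°.
Leg 2: from (-46.4405°, -108.6604°), δ = 91.7/6371 = 0.014393 rad, θ = 299.3° → φ = -46.0322°, λ = -109.6963°.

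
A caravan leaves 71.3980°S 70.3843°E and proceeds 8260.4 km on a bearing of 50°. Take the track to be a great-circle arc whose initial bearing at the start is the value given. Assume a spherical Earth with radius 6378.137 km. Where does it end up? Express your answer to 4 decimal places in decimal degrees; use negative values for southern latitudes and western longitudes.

latitude -3.4790°, longitude 117.9863°

Angular distance δ = d/R = 8260.4 / 6378.137 = 1.295112 rad.
With φ₁ = -71.3980° = -1.246130 rad and θ = 50° = 0.872665 rad:
sin φ₂ = sin φ₁ cos δ + cos φ₁ sin δ cos θ = (-0.947757)(0.272206) + (0.318992)(0.962239)(0.642788) = -0.060683
φ₂ = asin(-0.060683) = -0.060721 rad = -3.4790°.
For the longitude increment, Δλ = atan2( sin θ sin δ cos φ₁, cos δ − sin φ₁ sin φ₂ ) = atan2(0.235135, 0.214693) = 47.6020°.
λ₂ = 70.3843° + 47.6020° = 117.9863°.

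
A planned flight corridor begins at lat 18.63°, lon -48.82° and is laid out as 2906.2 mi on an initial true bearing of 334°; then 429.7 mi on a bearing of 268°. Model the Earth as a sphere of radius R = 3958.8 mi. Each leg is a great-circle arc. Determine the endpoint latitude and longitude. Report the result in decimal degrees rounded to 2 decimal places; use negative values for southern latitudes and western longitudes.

latitude 53.20°, longitude -89.11°

Apply the spherical direct solution leg by leg, carrying full precision between legs.
Leg 1: from (18.63°, -48.82°), δ = 2906.2/3958.8 = 0.734111 rad, θ = 334° → φ = 53.88°, λ = -78.70°.
Leg 2: from (53.88°, -78.70°), δ = 429.7/3958.8 = 0.108543 rad, θ = 268° → φ = 53.20°, λ = -89.11°.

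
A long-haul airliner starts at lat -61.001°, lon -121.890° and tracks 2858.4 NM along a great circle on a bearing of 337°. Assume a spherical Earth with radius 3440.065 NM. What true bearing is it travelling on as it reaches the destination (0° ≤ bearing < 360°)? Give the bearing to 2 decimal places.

final bearing 348.69°

The arc subtends δ = 2858.4/3440.065 = 0.830915 rad at the centre.
Converting: φ₁ = -1.064668 rad, θ = 5.881760 rad.
Applying the spherical law of cosines for sides, sin φ₂ = sin φ₁ cos δ + cos φ₁ sin δ cos θ = -0.260094, so φ₂ = -15.076°.
For the longitude increment, Δλ = atan2( sin θ sin δ cos φ₁, cos δ − sin φ₁ sin φ₂ ) = atan2(-0.139899, 0.446715) = -17.389°.
λ₂ = λ₁ + Δλ = -139.279°.
The forward bearing on arrival equals the back-azimuth from the destination plus 180°.
Back-azimuth from P₂ (-15.08°, -139.28°) to P₁ (-61.00°, -121.89°), with Δλ' = λ₁ − λ₂ = 17.39°: atan2( sin Δλ' cos φ₁ , cos φ₂ sin φ₁ − sin φ₂ cos φ₁ cos Δλ' ) = 168.69°.
Final bearing = (168.69° + 180°) mod 360° = 348.69°.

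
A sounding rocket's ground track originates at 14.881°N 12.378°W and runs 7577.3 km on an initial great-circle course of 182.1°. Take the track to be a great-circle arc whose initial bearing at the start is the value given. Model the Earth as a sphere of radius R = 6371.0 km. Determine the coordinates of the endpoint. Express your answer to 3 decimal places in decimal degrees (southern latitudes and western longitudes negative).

The arc subtends δ = 7577.3/6371 = 1.189342 rad at the centre.
Start latitude φ₁ = 0.259722 rad; initial bearing θ = 3.178245 rad.
sin φ₂ = sin φ₁ cos δ + cos φ₁ sin δ cos θ = (0.256812)(0.372270) + (0.966461)(0.928124)(-0.999328) = -0.800790
φ₂ = asin(-0.800790) = -0.928613 rad = -53.206°.
Δλ = atan2( sin θ sin δ cos φ₁ , cos δ − sin φ₁ sin φ₂ ) = atan2(-0.032869, 0.577923) = -0.056814 rad = -3.255°.
λ₂ = -12.378° + -3.255° = -15.633°.

latitude -53.206°, longitude -15.633°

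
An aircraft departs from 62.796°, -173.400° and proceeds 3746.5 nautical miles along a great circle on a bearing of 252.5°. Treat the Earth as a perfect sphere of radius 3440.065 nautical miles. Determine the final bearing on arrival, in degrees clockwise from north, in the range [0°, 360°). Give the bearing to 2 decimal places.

final bearing 207.10°

The arc subtends δ = 3746.5/3440.065 = 1.089078 rad at the centre.
With φ₁ = 62.796° = 1.095997 rad and θ = 252.5° = 4.406956 rad:
sin φ₂ = sin φ₁ cos δ + cos φ₁ sin δ cos θ = (0.889384)(0.463302) + (0.457160)(0.886200)(-0.300706) = 0.290227
φ₂ = asin(0.290227) = 0.294464 rad = 16.872°.
Δλ = atan2( sin θ sin δ cos φ₁ , cos δ − sin φ₁ sin φ₂ ) = atan2(-0.386384, 0.205179) = -1.082640 rad = -62.031°.
λ₂ = -173.400° + -62.031° = -235.431°, normalized to (−180°, 180°] → 124.569°.
The forward bearing on arrival equals the back-azimuth from the destination plus 180°.
Back-azimuth from P₂ (16.87°, 124.57°) to P₁ (62.80°, -173.40°), with Δλ' = λ₁ − λ₂ = -297.97°: atan2( sin Δλ' cos φ₁ , cos φ₂ sin φ₁ − sin φ₂ cos φ₁ cos Δλ' ) = 27.10°.
Final bearing = (27.10° + 180°) mod 360° = 207.10°.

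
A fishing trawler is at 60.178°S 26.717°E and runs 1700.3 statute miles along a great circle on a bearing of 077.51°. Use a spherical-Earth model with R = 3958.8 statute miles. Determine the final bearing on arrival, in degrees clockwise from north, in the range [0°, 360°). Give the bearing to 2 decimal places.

final bearing 46.61°

Angular distance δ = d/R = 1700.3 / 3958.8 = 0.429499 rad.
Converting: φ₁ = -1.050304 rad, θ = 1.352805 rad.
Applying the spherical law of cosines for sides, sin φ₂ = sin φ₁ cos δ + cos φ₁ sin δ cos θ = -0.743990, so φ₂ = -48.072°.
For the longitude increment, Δλ = atan2( sin θ sin δ cos φ₁, cos δ − sin φ₁ sin φ₂ ) = atan2(0.202185, 0.263707) = 37.477°.
λ₂ = λ₁ + Δλ = 64.194°.
The forward bearing on arrival equals the back-azimuth from the destination plus 180°.
Back-azimuth from P₂ (-48.07°, 64.19°) to P₁ (-60.18°, 26.72°), with Δλ' = λ₁ − λ₂ = -37.48°: atan2( sin Δλ' cos φ₁ , cos φ₂ sin φ₁ − sin φ₂ cos φ₁ cos Δλ' ) = 226.61°.
Final bearing = (226.61° + 180°) mod 360° = 46.61°.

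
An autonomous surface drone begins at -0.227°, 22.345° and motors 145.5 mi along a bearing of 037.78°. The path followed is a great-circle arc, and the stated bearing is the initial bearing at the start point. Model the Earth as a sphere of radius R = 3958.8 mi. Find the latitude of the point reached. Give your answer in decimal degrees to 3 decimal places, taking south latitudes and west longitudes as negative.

δ = 145.5/3958.8 = 0.036754 rad (2.1058°).
Start latitude φ₁ = -0.003962 rad; initial bearing θ = 0.659385 rad.
Destination latitude: φ₂ = arcsin( sin φ₁ cos δ + cos φ₁ sin δ cos θ ) = arcsin(0.025083) = 1.437°.
Then Δλ = atan2(0.022511, 0.999424) = 0.022520 rad, from sin θ sin δ cos φ₁ over cos δ − sin φ₁ sin φ₂.
λ₂ = 22.345° + 1.290° = 23.635°.

latitude 1.437°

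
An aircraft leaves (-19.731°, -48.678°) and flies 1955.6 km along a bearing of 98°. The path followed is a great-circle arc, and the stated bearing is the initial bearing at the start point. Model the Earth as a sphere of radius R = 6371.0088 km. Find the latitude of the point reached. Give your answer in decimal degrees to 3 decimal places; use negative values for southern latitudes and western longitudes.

Angular distance δ = d/R = 1955.6 / 6371.0088 = 0.306953 rad.
Start latitude φ₁ = -0.344371 rad; initial bearing θ = 1.710423 rad.
Applying the spherical law of cosines for sides, sin φ₂ = sin φ₁ cos δ + cos φ₁ sin δ cos θ = -0.361407, so φ₂ = -21.187°.
Then Δλ = atan2(0.281647, 0.831246) = 0.326685 rad, from sin θ sin δ cos φ₁ over cos δ − sin φ₁ sin φ₂.
Hence λ₂ = -48.678° + 18.718° = -29.960°.

latitude -21.187°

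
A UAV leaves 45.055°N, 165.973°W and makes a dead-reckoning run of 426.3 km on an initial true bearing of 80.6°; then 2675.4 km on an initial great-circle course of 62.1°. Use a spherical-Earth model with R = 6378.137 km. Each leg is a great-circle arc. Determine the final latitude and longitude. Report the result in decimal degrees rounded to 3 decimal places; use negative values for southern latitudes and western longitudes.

latitude 51.764°, longitude -125.013°

Apply the spherical direct solution leg by leg, carrying full precision between legs.
Leg 1: from (45.055°, -165.973°), δ = 426.3/6378.137 = 0.066838 rad, θ = 80.6° → φ = 45.554°, λ = -160.574°.
Leg 2: from (45.554°, -160.574°), δ = 2675.4/6378.137 = 0.419464 rad, θ = 62.1° → φ = 51.764°, λ = -125.013°.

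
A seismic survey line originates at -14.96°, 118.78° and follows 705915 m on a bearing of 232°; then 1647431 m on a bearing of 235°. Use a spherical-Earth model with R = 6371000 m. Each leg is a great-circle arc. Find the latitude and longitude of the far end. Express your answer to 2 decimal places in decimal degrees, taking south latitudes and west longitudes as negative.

latitude -26.77°, longitude 99.93°

Apply the spherical direct solution leg by leg, carrying full precision between legs.
Leg 1: from (-14.96°, 118.78°), δ = 705915/6371000 = 0.110801 rad, θ = 232° → φ = -18.80°, λ = 113.50°.
Leg 2: from (-18.80°, 113.50°), δ = 1647431/6371000 = 0.258583 rad, θ = 235° → φ = -26.77°, λ = 99.93°.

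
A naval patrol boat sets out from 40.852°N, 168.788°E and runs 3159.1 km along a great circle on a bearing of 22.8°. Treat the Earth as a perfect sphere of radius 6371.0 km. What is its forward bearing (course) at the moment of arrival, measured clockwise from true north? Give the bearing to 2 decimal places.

final bearing 44.14°

Central angle δ = d/R = 0.495856 rad.
Converting: φ₁ = 0.713002 rad, θ = 0.397935 rad.
sin φ₂ = sin φ₁ cos δ + cos φ₁ sin δ cos θ = (0.654107)(0.879562) + (0.756402)(0.475785)(0.921863) = 0.907092
φ₂ = asin(0.907092) = 1.136323 rad = 65.107°.
For the longitude increment, Δλ = atan2( sin θ sin δ cos φ₁, cos δ − sin φ₁ sin φ₂ ) = atan2(0.139461, 0.286226) = 25.977°.
λ₂ = 168.788° + 25.977° = 194.765°, normalized to (−180°, 180°] → -165.235°.
The forward bearing on arrival equals the back-azimuth from the destination plus 180°.
Back-azimuth from P₂ (65.11°, -165.23°) to P₁ (40.85°, 168.79°), with Δλ' = λ₁ − λ₂ = 334.02°: atan2( sin Δλ' cos φ₁ , cos φ₂ sin φ₁ − sin φ₂ cos φ₁ cos Δλ' ) = 224.14°.
Final bearing = (224.14° + 180°) mod 360° = 44.14°.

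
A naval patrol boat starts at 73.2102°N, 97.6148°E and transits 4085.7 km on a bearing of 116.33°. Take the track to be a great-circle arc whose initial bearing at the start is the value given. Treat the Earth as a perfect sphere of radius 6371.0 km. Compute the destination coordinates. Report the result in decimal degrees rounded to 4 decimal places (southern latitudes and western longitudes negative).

latitude 43.6708°, longitude 145.4541°

Central angle δ = d/R = 0.641296 rad.
With φ₁ = 73.2102° = 1.277759 rad and θ = 116.33° = 2.030342 rad:
Applying the spherical law of cosines for sides, sin φ₂ = sin φ₁ cos δ + cos φ₁ sin δ cos θ = 0.690514, so φ₂ = 43.6708°.
Then Δλ = atan2(0.154879, 0.140242) = 0.834953 rad, from sin θ sin δ cos φ₁ over cos δ − sin φ₁ sin φ₂.
Hence λ₂ = 97.6148° + 47.8393° = 145.4541°.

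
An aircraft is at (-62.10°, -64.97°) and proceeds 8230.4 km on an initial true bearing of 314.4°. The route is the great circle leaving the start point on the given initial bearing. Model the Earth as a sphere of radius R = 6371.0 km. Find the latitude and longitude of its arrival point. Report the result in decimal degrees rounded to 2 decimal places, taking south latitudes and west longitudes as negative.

latitude 4.09°, longitude -108.49°

Central angle δ = d/R = 1.291854 rad.
Start latitude φ₁ = -1.083849 rad; initial bearing θ = 5.487315 rad.
Destination latitude: φ₂ = arcsin( sin φ₁ cos δ + cos φ₁ sin δ cos θ ) = arcsin(0.071403) = 4.09°.
Δλ = atan2( sin θ sin δ cos φ₁ , cos δ − sin φ₁ sin φ₂ ) = atan2(-0.321401, 0.338443) = -0.759576 rad = -43.52°.
λ₂ = λ₁ + Δλ = -108.49°.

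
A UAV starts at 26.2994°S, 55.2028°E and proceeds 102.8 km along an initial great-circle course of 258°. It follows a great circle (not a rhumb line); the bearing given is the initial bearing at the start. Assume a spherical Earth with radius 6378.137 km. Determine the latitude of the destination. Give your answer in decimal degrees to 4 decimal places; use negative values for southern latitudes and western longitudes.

Central angle δ = d/R = 0.016118 rad.
Start latitude φ₁ = -0.459011 rad; initial bearing θ = 4.502949 rad.
Applying the spherical law of cosines for sides, sin φ₂ = sin φ₁ cos δ + cos φ₁ sin δ cos θ = -0.446008, so φ₂ = -26.4879°.
Δλ = atan2( sin θ sin δ cos φ₁ , cos δ − sin φ₁ sin φ₂ ) = atan2(-0.014133, 0.802261) = -0.017614 rad = -1.0092°.
λ₂ = 55.2028° + -1.0092° = 54.1936°.

latitude -26.4879°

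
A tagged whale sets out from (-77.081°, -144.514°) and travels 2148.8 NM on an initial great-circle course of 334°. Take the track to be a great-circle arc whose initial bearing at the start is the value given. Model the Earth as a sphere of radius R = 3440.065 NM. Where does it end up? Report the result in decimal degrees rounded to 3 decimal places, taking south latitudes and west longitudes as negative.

latitude -42.309°, longitude -164.797°

The arc subtends δ = 2148.8/3440.065 = 0.624639 rad at the centre.
With φ₁ = -77.081° = -1.345317 rad and θ = 334° = 5.829400 rad:
Applying the spherical law of cosines for sides, sin φ₂ = sin φ₁ cos δ + cos φ₁ sin δ cos θ = -0.673127, so φ₂ = -42.309°.
For the longitude increment, Δλ = atan2( sin θ sin δ cos φ₁, cos δ − sin φ₁ sin φ₂ ) = atan2(-0.057316, 0.155086) = -20.283°.
λ₂ = λ₁ + Δλ = -164.797°.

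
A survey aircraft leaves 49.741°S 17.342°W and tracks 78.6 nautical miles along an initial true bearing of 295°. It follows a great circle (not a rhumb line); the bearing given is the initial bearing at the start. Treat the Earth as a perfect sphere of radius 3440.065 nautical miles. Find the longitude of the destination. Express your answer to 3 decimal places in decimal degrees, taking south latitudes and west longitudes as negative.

Angular distance δ = d/R = 78.6 / 3440.065 = 0.022848 rad.
Start latitude φ₁ = -0.868144 rad; initial bearing θ = 5.148721 rad.
Applying the spherical law of cosines for sides, sin φ₂ = sin φ₁ cos δ + cos φ₁ sin δ cos θ = -0.756692, so φ₂ = -49.173°.
For the longitude increment, Δλ = atan2( sin θ sin δ cos φ₁, cos δ − sin φ₁ sin φ₂ ) = atan2(-0.013381, 0.422284) = -1.815°.
Hence λ₂ = -17.342° + -1.815° = -19.157°.

longitude -19.157°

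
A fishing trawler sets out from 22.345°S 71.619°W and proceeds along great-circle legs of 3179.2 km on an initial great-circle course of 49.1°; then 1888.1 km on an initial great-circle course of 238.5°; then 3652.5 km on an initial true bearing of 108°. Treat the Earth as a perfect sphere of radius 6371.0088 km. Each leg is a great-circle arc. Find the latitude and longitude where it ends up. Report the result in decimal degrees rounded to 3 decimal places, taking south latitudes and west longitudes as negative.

Apply the spherical direct solution leg by leg, carrying full precision between legs.
Leg 1: from (-22.345°, -71.619°), δ = 3179.2/6371.0088 = 0.499010 rad, θ = 49.1° → φ = -2.523°, λ = -50.392°.
Leg 2: from (-2.523°, -50.392°), δ = 1888.1/6371.0088 = 0.296358 rad, θ = 238.5° → φ = -11.218°, λ = -65.097°.
Leg 3: from (-11.218°, -65.097°), δ = 3652.5/6371.0088 = 0.573300 rad, θ = 108° → φ = -19.138°, λ = -32.002°.

latitude -19.138°, longitude -32.002°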